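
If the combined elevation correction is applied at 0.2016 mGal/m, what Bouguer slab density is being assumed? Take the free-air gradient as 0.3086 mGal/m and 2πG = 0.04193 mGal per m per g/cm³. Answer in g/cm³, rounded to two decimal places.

0.2016 = 0.3086 − 0.04193 × ρ
ρ = (0.3086 − 0.2016) / 0.04193 = 2.55 g/cm³

2.55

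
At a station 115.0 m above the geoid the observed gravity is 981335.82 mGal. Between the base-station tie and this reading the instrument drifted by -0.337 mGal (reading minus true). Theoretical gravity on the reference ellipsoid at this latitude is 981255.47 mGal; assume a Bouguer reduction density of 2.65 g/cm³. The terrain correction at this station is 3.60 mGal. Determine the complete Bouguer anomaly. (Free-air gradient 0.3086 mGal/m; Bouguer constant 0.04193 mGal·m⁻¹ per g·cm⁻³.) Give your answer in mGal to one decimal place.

Drift-corrected reading = 981335.82 − (-0.337) = 981336.157 mGal
Free-air correction = 0.3086 × 115.0 = 35.49 mGal
Free-air anomaly = 981336.157 − 981255.47 + (35.49) = 116.177 mGal
Bouguer slab correction = 0.04193 × 2.65 × 115.0 = 12.78 mGal
Simple Bouguer anomaly = 116.177 − (12.78) = 103.397 mGal
Complete Bouguer anomaly = 103.397 + 3.60 = 106.997 mGal

107.0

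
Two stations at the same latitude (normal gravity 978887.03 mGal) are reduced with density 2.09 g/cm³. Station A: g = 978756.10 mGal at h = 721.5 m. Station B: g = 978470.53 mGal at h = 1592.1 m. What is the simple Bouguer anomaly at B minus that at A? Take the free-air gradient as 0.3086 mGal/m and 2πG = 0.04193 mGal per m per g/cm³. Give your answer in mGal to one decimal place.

-93.2

Δg_SB(A) = 978756.10 − 978887.03 + 0.3086×721.5 − 0.04193×2.09×721.5 = 28.50 mGal
Δg_SB(B) = 978470.53 − 978887.03 + 0.3086×1592.1 − 0.04193×2.09×1592.1 = -64.70 mGal
Difference = -64.70 − (28.50) = -93.20 mGal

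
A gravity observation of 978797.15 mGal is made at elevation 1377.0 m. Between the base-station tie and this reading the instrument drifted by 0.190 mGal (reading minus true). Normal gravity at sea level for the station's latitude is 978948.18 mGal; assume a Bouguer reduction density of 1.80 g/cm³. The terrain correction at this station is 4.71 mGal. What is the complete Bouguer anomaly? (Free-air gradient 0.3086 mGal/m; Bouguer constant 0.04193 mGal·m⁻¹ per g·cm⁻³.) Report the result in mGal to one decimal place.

174.5

Drift-corrected reading = 978797.15 − (0.190) = 978796.960 mGal
Free-air correction = 0.3086 × 1377.0 = 424.94 mGal
Free-air anomaly = 978796.960 − 978948.18 + (424.94) = 273.720 mGal
Bouguer slab correction = 0.04193 × 1.80 × 1377.0 = 103.93 mGal
Simple Bouguer anomaly = 273.720 − (103.93) = 169.790 mGal
Complete Bouguer anomaly = 169.790 + 4.71 = 174.500 mGal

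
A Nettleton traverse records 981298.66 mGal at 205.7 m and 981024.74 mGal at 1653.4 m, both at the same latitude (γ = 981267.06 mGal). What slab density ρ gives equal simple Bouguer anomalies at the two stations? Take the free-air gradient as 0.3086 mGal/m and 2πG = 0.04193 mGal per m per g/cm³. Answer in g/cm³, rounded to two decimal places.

2.85

Δg_obs = 981024.74 − 981298.66 = -273.92 mGal over Δh = 1653.4 − 205.7 = 1447.7 m
Equal Bouguer anomalies ⇒ Δg_obs + (0.3086 − 0.04193ρ)·Δh = 0
0.3086 − 0.04193ρ = −Δg_obs/Δh = 0.18921
ρ = (0.3086 − 0.18921) / 0.04193 = 2.85 g/cm³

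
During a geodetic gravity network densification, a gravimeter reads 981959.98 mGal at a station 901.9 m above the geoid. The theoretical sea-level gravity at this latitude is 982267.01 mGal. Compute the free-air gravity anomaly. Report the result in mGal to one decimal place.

-28.7

Free-air correction = 0.3086 × 901.9 = 278.33 mGal
Free-air anomaly = 981959.98 − 982267.01 + (278.33) = -28.70 mGal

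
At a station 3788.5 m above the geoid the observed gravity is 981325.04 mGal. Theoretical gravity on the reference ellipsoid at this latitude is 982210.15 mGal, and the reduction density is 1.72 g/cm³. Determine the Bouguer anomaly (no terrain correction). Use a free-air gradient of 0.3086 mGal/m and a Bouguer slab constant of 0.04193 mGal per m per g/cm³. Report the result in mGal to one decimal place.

10.8

Free-air correction = 0.3086 × 3788.5 = 1169.13 mGal
Free-air anomaly = 981325.04 − 982210.15 + (1169.13) = 284.02 mGal
Bouguer slab correction = 0.04193 × 1.72 × 3788.5 = 273.23 mGal
Simple Bouguer anomaly = 284.02 − (273.23) = 10.79 mGal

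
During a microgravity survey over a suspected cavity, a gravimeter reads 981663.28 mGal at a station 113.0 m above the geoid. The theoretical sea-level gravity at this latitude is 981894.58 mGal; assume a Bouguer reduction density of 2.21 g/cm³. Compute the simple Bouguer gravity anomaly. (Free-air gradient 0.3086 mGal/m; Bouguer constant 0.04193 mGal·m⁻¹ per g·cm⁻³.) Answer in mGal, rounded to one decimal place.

-206.9

Free-air correction = 0.3086 × 113.0 = 34.87 mGal
Free-air anomaly = 981663.28 − 981894.58 + (34.87) = -196.43 mGal
Bouguer slab correction = 0.04193 × 2.21 × 113.0 = 10.47 mGal
Simple Bouguer anomaly = -196.43 − (10.47) = -206.90 mGal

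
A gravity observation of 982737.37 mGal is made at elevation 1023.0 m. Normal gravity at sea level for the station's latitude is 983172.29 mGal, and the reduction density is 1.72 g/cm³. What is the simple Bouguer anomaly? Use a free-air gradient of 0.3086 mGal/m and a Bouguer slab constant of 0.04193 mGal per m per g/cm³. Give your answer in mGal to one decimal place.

Free-air correction = 0.3086 × 1023.0 = 315.70 mGal
Free-air anomaly = 982737.37 − 983172.29 + (315.70) = -119.22 mGal
Bouguer slab correction = 0.04193 × 1.72 × 1023.0 = 73.78 mGal
Simple Bouguer anomaly = -119.22 − (73.78) = -193.00 mGal

-193.0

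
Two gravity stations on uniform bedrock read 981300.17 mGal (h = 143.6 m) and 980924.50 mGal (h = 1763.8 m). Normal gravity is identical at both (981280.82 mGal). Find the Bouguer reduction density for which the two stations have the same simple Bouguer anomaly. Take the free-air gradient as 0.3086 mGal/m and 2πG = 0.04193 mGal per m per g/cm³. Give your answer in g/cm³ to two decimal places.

1.83

Δg_obs = 980924.50 − 981300.17 = -375.67 mGal over Δh = 1763.8 − 143.6 = 1620.2 m
Equal Bouguer anomalies ⇒ Δg_obs + (0.3086 − 0.04193ρ)·Δh = 0
0.3086 − 0.04193ρ = −Δg_obs/Δh = 0.23187
ρ = (0.3086 − 0.23187) / 0.04193 = 1.83 g/cm³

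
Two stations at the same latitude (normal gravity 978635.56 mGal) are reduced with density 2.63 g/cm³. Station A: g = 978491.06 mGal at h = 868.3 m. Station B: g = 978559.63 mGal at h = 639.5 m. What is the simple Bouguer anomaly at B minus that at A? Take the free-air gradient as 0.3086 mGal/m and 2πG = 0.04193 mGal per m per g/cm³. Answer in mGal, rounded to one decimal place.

Δg_SB(A) = 978491.06 − 978635.56 + 0.3086×868.3 − 0.04193×2.63×868.3 = 27.70 mGal
Δg_SB(B) = 978559.63 − 978635.56 + 0.3086×639.5 − 0.04193×2.63×639.5 = 50.90 mGal
Difference = 50.90 − (27.70) = 23.20 mGal

23.2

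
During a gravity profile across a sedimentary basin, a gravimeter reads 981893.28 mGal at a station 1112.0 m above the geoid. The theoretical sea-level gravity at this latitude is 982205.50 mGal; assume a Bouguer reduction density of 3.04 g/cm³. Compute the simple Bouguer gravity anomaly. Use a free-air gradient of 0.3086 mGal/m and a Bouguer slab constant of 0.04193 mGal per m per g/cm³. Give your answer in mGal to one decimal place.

-110.8

Free-air correction = 0.3086 × 1112.0 = 343.16 mGal
Free-air anomaly = 981893.28 − 982205.50 + (343.16) = 30.94 mGal
Bouguer slab correction = 0.04193 × 3.04 × 1112.0 = 141.74 mGal
Simple Bouguer anomaly = 30.94 − (141.74) = -110.80 mGal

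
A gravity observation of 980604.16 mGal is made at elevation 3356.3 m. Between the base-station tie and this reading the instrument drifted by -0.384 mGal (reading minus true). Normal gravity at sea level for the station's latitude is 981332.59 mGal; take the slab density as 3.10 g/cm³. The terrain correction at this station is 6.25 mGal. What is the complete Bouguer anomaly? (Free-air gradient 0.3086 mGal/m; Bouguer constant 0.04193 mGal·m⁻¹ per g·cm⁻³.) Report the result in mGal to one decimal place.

-122.3

Drift-corrected reading = 980604.16 − (-0.384) = 980604.544 mGal
Free-air correction = 0.3086 × 3356.3 = 1035.75 mGal
Free-air anomaly = 980604.544 − 981332.59 + (1035.75) = 307.704 mGal
Bouguer slab correction = 0.04193 × 3.10 × 3356.3 = 436.26 mGal
Simple Bouguer anomaly = 307.704 − (436.26) = -128.556 mGal
Complete Bouguer anomaly = -128.556 + 6.25 = -122.306 mGal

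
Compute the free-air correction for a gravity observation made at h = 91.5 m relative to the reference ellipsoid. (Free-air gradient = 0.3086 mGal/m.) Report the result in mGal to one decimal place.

28.2

Free-air correction = 0.3086 × 91.5 = 28.2 mGal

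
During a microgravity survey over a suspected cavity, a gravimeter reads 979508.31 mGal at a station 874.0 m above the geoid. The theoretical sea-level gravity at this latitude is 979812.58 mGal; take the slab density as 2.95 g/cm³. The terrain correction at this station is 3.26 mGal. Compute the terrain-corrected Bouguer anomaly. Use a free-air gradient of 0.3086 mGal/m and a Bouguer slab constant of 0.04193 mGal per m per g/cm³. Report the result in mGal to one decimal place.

Free-air correction = 0.3086 × 874.0 = 269.72 mGal
Free-air anomaly = 979508.31 − 979812.58 + (269.72) = -34.55 mGal
Bouguer slab correction = 0.04193 × 2.95 × 874.0 = 108.11 mGal
Simple Bouguer anomaly = -34.55 − (108.11) = -142.66 mGal
Complete Bouguer anomaly = -142.66 + 3.26 = -139.40 mGal

-139.4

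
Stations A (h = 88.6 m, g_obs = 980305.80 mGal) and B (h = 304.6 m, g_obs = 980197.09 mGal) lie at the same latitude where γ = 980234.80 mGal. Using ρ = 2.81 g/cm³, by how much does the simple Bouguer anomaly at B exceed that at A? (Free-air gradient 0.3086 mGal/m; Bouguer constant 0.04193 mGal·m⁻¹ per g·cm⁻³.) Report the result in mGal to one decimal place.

Δg_SB(A) = 980305.80 − 980234.80 + 0.3086×88.6 − 0.04193×2.81×88.6 = 87.90 mGal
Δg_SB(B) = 980197.09 − 980234.80 + 0.3086×304.6 − 0.04193×2.81×304.6 = 20.40 mGal
Difference = 20.40 − (87.90) = -67.50 mGal

-67.5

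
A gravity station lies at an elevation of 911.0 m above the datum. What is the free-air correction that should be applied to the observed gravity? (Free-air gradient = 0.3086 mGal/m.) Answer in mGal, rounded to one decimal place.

281.1

Free-air correction = 0.3086 × 911.0 = 281.1 mGal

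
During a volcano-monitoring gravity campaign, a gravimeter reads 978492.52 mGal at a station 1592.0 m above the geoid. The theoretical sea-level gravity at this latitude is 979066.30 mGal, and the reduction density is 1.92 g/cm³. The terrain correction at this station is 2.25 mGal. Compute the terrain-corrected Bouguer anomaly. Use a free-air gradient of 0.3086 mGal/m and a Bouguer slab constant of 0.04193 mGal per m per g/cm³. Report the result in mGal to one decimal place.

-208.4

Free-air correction = 0.3086 × 1592.0 = 491.29 mGal
Free-air anomaly = 978492.52 − 979066.30 + (491.29) = -82.49 mGal
Bouguer slab correction = 0.04193 × 1.92 × 1592.0 = 128.16 mGal
Simple Bouguer anomaly = -82.49 − (128.16) = -210.65 mGal
Complete Bouguer anomaly = -210.65 + 2.25 = -208.40 mGal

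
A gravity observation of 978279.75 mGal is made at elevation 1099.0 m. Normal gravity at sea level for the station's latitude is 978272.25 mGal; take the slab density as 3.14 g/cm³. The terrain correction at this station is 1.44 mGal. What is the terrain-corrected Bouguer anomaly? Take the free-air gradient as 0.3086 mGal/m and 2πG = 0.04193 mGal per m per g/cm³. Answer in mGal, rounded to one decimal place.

203.4

Free-air correction = 0.3086 × 1099.0 = 339.15 mGal
Free-air anomaly = 978279.75 − 978272.25 + (339.15) = 346.65 mGal
Bouguer slab correction = 0.04193 × 3.14 × 1099.0 = 144.69 mGal
Simple Bouguer anomaly = 346.65 − (144.69) = 201.96 mGal
Complete Bouguer anomaly = 201.96 + 1.44 = 203.40 mGal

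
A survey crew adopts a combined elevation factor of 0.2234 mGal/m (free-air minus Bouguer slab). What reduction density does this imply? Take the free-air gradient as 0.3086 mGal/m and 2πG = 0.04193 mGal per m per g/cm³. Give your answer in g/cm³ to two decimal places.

0.2234 = 0.3086 − 0.04193 × ρ
ρ = (0.3086 − 0.2234) / 0.04193 = 2.03 g/cm³

2.03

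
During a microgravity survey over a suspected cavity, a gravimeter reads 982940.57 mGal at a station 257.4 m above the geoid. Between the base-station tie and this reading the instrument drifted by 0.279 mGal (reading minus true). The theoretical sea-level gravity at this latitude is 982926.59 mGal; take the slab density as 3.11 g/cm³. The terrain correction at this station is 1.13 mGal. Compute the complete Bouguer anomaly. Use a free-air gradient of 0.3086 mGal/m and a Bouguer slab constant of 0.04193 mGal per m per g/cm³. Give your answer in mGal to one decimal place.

60.7

Drift-corrected reading = 982940.57 − (0.279) = 982940.291 mGal
Free-air correction = 0.3086 × 257.4 = 79.43 mGal
Free-air anomaly = 982940.291 − 982926.59 + (79.43) = 93.131 mGal
Bouguer slab correction = 0.04193 × 3.11 × 257.4 = 33.57 mGal
Simple Bouguer anomaly = 93.131 − (33.57) = 59.561 mGal
Complete Bouguer anomaly = 59.561 + 1.13 = 60.691 mGal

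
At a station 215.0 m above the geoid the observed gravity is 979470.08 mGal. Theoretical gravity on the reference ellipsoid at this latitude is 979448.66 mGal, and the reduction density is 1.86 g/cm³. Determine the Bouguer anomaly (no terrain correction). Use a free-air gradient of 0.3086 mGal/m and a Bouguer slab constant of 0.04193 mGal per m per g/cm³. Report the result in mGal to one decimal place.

71.0

Free-air correction = 0.3086 × 215.0 = 66.35 mGal
Free-air anomaly = 979470.08 − 979448.66 + (66.35) = 87.77 mGal
Bouguer slab correction = 0.04193 × 1.86 × 215.0 = 16.77 mGal
Simple Bouguer anomaly = 87.77 − (16.77) = 71.00 mGal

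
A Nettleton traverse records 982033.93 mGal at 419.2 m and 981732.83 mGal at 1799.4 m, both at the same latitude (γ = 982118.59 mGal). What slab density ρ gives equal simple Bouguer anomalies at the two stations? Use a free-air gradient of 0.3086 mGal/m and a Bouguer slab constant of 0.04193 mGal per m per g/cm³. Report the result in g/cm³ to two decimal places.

2.16

Δg_obs = 981732.83 − 982033.93 = -301.10 mGal over Δh = 1799.4 − 419.2 = 1380.2 m
Equal Bouguer anomalies ⇒ Δg_obs + (0.3086 − 0.04193ρ)·Δh = 0
0.3086 − 0.04193ρ = −Δg_obs/Δh = 0.21816
ρ = (0.3086 − 0.21816) / 0.04193 = 2.16 g/cm³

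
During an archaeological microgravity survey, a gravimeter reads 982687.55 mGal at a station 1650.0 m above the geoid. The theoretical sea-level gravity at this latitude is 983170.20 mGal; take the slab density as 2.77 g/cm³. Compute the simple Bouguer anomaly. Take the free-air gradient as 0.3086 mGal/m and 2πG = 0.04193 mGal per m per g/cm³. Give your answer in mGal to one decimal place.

-165.1

Free-air correction = 0.3086 × 1650.0 = 509.19 mGal
Free-air anomaly = 982687.55 − 983170.20 + (509.19) = 26.54 mGal
Bouguer slab correction = 0.04193 × 2.77 × 1650.0 = 191.64 mGal
Simple Bouguer anomaly = 26.54 − (191.64) = -165.10 mGal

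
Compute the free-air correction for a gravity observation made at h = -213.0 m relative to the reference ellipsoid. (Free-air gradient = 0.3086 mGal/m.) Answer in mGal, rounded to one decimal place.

Free-air correction = 0.3086 × -213.0 = -65.7 mGal

-65.7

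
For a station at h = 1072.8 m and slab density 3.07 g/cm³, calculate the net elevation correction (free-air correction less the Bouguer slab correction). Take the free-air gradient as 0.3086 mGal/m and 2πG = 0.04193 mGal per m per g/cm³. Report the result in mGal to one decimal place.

193.0

Combined gradient = 0.3086 − 0.04193 × 3.07 = 0.1798749 mGal/m
Combined elevation correction = 0.1798749 × 1072.8 = 193.0 mGal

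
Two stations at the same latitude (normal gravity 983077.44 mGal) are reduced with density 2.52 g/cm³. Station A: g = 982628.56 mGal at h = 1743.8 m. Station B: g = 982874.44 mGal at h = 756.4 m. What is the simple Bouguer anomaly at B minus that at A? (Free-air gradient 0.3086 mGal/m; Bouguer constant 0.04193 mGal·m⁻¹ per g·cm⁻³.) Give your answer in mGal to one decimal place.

45.5

Δg_SB(A) = 982628.56 − 983077.44 + 0.3086×1743.8 − 0.04193×2.52×1743.8 = -95.00 mGal
Δg_SB(B) = 982874.44 − 983077.44 + 0.3086×756.4 − 0.04193×2.52×756.4 = -49.50 mGal
Difference = -49.50 − (-95.00) = 45.50 mGal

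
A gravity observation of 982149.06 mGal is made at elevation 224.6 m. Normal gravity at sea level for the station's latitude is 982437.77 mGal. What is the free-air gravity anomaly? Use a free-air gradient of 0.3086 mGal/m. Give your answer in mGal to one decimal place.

-219.4

Free-air correction = 0.3086 × 224.6 = 69.31 mGal
Free-air anomaly = 982149.06 − 982437.77 + (69.31) = -219.40 mGal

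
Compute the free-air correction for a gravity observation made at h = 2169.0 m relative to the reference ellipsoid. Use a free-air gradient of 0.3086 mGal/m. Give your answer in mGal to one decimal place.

669.4

Free-air correction = 0.3086 × 2169.0 = 669.4 mGal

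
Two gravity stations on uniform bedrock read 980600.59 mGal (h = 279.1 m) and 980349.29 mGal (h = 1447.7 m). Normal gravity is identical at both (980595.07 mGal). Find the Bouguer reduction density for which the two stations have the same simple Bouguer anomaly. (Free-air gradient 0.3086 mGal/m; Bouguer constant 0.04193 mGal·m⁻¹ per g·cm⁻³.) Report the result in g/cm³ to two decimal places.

Δg_obs = 980349.29 − 980600.59 = -251.30 mGal over Δh = 1447.7 − 279.1 = 1168.6 m
Equal Bouguer anomalies ⇒ Δg_obs + (0.3086 − 0.04193ρ)·Δh = 0
0.3086 − 0.04193ρ = −Δg_obs/Δh = 0.21504
ρ = (0.3086 − 0.21504) / 0.04193 = 2.23 g/cm³

2.23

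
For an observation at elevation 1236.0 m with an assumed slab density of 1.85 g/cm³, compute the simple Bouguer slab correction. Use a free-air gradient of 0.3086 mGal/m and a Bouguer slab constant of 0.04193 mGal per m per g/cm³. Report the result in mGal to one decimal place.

95.9

Bouguer slab correction = 0.04193 × 1.85 × 1236.0 = 95.9 mGal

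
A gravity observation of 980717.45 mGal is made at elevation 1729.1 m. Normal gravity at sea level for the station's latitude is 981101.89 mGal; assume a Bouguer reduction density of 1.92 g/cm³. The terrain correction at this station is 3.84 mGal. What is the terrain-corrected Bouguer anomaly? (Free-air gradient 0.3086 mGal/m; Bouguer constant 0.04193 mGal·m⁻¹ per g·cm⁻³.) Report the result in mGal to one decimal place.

13.8

Free-air correction = 0.3086 × 1729.1 = 533.60 mGal
Free-air anomaly = 980717.45 − 981101.89 + (533.60) = 149.16 mGal
Bouguer slab correction = 0.04193 × 1.92 × 1729.1 = 139.20 mGal
Simple Bouguer anomaly = 149.16 − (139.20) = 9.96 mGal
Complete Bouguer anomaly = 9.96 + 3.84 = 13.80 mGal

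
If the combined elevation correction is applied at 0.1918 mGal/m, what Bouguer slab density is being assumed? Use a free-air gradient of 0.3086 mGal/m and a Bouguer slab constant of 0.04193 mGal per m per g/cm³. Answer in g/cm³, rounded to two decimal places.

2.79

0.1918 = 0.3086 − 0.04193 × ρ
ρ = (0.3086 − 0.1918) / 0.04193 = 2.79 g/cm³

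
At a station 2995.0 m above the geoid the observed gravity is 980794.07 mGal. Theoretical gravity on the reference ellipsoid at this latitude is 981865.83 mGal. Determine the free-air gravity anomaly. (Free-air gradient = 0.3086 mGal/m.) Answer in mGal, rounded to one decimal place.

Free-air correction = 0.3086 × 2995.0 = 924.26 mGal
Free-air anomaly = 980794.07 − 981865.83 + (924.26) = -147.50 mGal

-147.5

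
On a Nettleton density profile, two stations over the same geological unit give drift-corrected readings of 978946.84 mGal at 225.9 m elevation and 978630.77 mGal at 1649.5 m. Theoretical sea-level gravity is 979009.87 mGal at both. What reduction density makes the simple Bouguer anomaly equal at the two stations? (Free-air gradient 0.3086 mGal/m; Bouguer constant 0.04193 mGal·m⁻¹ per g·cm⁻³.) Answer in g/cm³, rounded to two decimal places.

2.06

Δg_obs = 978630.77 − 978946.84 = -316.07 mGal over Δh = 1649.5 − 225.9 = 1423.6 m
Equal Bouguer anomalies ⇒ Δg_obs + (0.3086 − 0.04193ρ)·Δh = 0
0.3086 − 0.04193ρ = −Δg_obs/Δh = 0.22202
ρ = (0.3086 − 0.22202) / 0.04193 = 2.06 g/cm³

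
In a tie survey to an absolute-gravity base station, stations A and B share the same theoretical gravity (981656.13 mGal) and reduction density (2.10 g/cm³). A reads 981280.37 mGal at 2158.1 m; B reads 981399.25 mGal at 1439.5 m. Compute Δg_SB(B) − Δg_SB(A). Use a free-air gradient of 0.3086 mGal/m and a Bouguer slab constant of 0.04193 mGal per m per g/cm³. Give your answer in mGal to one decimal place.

-39.6

Δg_SB(A) = 981280.37 − 981656.13 + 0.3086×2158.1 − 0.04193×2.10×2158.1 = 100.20 mGal
Δg_SB(B) = 981399.25 − 981656.13 + 0.3086×1439.5 − 0.04193×2.10×1439.5 = 60.60 mGal
Difference = 60.60 − (100.20) = -39.60 mGal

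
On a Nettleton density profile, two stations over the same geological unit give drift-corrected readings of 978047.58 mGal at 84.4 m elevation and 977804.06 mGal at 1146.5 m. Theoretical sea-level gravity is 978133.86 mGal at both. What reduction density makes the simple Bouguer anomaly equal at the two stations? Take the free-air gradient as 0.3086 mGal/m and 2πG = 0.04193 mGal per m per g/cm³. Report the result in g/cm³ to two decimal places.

1.89

Δg_obs = 977804.06 − 978047.58 = -243.52 mGal over Δh = 1146.5 − 84.4 = 1062.1 m
Equal Bouguer anomalies ⇒ Δg_obs + (0.3086 − 0.04193ρ)·Δh = 0
0.3086 − 0.04193ρ = −Δg_obs/Δh = 0.22928
ρ = (0.3086 − 0.22928) / 0.04193 = 1.89 g/cm³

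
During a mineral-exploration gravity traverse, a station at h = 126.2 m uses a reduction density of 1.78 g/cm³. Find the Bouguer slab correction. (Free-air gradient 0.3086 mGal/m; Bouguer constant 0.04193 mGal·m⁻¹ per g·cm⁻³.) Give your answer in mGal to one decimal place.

Bouguer slab correction = 0.04193 × 1.78 × 126.2 = 9.4 mGal

9.4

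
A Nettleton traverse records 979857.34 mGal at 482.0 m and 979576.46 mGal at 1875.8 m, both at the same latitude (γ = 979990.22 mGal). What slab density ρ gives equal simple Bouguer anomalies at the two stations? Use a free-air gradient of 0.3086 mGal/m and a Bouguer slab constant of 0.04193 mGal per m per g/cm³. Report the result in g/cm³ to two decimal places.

Δg_obs = 979576.46 − 979857.34 = -280.88 mGal over Δh = 1875.8 − 482.0 = 1393.8 m
Equal Bouguer anomalies ⇒ Δg_obs + (0.3086 − 0.04193ρ)·Δh = 0
0.3086 − 0.04193ρ = −Δg_obs/Δh = 0.20152
ρ = (0.3086 − 0.20152) / 0.04193 = 2.55 g/cm³

2.55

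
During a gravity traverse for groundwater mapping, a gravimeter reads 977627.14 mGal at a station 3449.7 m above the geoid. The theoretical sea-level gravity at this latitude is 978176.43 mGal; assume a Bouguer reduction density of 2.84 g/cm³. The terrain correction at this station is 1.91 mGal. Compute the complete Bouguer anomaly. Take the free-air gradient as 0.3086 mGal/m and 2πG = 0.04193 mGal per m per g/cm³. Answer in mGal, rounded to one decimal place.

106.4

Free-air correction = 0.3086 × 3449.7 = 1064.58 mGal
Free-air anomaly = 977627.14 − 978176.43 + (1064.58) = 515.29 mGal
Bouguer slab correction = 0.04193 × 2.84 × 3449.7 = 410.79 mGal
Simple Bouguer anomaly = 515.29 − (410.79) = 104.50 mGal
Complete Bouguer anomaly = 104.50 + 1.91 = 106.41 mGal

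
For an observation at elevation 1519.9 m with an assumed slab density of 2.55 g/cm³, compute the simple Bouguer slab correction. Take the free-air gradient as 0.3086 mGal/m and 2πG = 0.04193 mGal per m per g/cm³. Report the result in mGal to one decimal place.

162.5

Bouguer slab correction = 0.04193 × 2.55 × 1519.9 = 162.5 mGal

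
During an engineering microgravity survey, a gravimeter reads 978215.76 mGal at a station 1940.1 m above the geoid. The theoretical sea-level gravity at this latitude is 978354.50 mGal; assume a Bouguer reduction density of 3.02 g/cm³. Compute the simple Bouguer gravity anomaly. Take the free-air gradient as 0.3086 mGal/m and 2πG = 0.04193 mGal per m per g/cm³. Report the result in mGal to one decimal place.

Free-air correction = 0.3086 × 1940.1 = 598.71 mGal
Free-air anomaly = 978215.76 − 978354.50 + (598.71) = 459.97 mGal
Bouguer slab correction = 0.04193 × 3.02 × 1940.1 = 245.67 mGal
Simple Bouguer anomaly = 459.97 − (245.67) = 214.30 mGal

214.3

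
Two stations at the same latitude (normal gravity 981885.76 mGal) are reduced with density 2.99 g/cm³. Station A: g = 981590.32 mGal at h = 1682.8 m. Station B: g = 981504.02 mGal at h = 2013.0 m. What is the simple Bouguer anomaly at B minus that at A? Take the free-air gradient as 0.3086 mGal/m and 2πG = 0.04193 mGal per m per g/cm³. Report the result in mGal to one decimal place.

Δg_SB(A) = 981590.32 − 981885.76 + 0.3086×1682.8 − 0.04193×2.99×1682.8 = 12.90 mGal
Δg_SB(B) = 981504.02 − 981885.76 + 0.3086×2013.0 − 0.04193×2.99×2013.0 = -12.90 mGal
Difference = -12.90 − (12.90) = -25.80 mGal

-25.8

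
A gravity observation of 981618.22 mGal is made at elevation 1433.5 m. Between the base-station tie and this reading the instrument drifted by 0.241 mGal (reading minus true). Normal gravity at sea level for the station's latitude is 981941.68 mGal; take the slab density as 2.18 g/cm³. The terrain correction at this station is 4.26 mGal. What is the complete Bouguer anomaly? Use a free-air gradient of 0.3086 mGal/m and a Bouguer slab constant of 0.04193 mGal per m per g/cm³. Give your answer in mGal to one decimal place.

-8.1

Drift-corrected reading = 981618.22 − (0.241) = 981617.979 mGal
Free-air correction = 0.3086 × 1433.5 = 442.38 mGal
Free-air anomaly = 981617.979 − 981941.68 + (442.38) = 118.679 mGal
Bouguer slab correction = 0.04193 × 2.18 × 1433.5 = 131.03 mGal
Simple Bouguer anomaly = 118.679 − (131.03) = -12.351 mGal
Complete Bouguer anomaly = -12.351 + 4.26 = -8.091 mGal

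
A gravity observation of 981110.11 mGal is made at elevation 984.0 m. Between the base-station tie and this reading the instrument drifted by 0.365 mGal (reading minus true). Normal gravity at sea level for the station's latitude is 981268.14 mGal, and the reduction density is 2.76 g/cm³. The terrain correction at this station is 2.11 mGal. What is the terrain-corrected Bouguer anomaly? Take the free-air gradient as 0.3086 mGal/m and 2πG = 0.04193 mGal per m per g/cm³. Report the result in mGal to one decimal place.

33.5

Drift-corrected reading = 981110.11 − (0.365) = 981109.745 mGal
Free-air correction = 0.3086 × 984.0 = 303.66 mGal
Free-air anomaly = 981109.745 − 981268.14 + (303.66) = 145.265 mGal
Bouguer slab correction = 0.04193 × 2.76 × 984.0 = 113.88 mGal
Simple Bouguer anomaly = 145.265 − (113.88) = 31.385 mGal
Complete Bouguer anomaly = 31.385 + 2.11 = 33.495 mGal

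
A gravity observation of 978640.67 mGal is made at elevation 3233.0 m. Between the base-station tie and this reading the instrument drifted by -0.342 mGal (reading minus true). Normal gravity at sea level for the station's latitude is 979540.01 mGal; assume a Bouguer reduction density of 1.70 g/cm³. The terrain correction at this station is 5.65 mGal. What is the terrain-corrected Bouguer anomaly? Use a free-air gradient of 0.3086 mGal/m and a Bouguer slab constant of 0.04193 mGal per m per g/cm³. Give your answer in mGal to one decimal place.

Drift-corrected reading = 978640.67 − (-0.342) = 978641.012 mGal
Free-air correction = 0.3086 × 3233.0 = 997.70 mGal
Free-air anomaly = 978641.012 − 979540.01 + (997.70) = 98.702 mGal
Bouguer slab correction = 0.04193 × 1.70 × 3233.0 = 230.45 mGal
Simple Bouguer anomaly = 98.702 − (230.45) = -131.748 mGal
Complete Bouguer anomaly = -131.748 + 5.65 = -126.098 mGal

-126.1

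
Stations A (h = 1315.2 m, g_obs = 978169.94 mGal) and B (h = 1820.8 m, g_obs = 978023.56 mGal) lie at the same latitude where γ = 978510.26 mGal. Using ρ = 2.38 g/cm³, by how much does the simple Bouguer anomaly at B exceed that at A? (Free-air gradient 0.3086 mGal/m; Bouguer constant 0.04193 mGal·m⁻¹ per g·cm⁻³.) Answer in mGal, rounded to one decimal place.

Δg_SB(A) = 978169.94 − 978510.26 + 0.3086×1315.2 − 0.04193×2.38×1315.2 = -65.70 mGal
Δg_SB(B) = 978023.56 − 978510.26 + 0.3086×1820.8 − 0.04193×2.38×1820.8 = -106.50 mGal
Difference = -106.50 − (-65.70) = -40.80 mGal

-40.8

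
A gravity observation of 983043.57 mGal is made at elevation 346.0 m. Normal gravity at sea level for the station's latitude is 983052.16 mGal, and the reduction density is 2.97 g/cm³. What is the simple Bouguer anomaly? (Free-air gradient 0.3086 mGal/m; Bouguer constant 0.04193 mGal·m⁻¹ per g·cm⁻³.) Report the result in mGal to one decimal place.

55.1

Free-air correction = 0.3086 × 346.0 = 106.78 mGal
Free-air anomaly = 983043.57 − 983052.16 + (106.78) = 98.19 mGal
Bouguer slab correction = 0.04193 × 2.97 × 346.0 = 43.09 mGal
Simple Bouguer anomaly = 98.19 − (43.09) = 55.10 mGal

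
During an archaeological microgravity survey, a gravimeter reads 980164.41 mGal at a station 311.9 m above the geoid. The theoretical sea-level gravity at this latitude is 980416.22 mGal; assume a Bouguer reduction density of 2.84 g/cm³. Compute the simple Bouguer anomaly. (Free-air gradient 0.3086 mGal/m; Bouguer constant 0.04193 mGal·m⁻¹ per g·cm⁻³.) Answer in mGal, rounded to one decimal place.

-192.7

Free-air correction = 0.3086 × 311.9 = 96.25 mGal
Free-air anomaly = 980164.41 − 980416.22 + (96.25) = -155.56 mGal
Bouguer slab correction = 0.04193 × 2.84 × 311.9 = 37.14 mGal
Simple Bouguer anomaly = -155.56 − (37.14) = -192.70 mGal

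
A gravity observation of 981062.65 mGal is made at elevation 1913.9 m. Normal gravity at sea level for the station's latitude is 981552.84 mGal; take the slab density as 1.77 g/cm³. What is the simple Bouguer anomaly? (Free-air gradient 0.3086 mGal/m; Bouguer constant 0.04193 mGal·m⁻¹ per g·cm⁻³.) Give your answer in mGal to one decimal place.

Free-air correction = 0.3086 × 1913.9 = 590.63 mGal
Free-air anomaly = 981062.65 − 981552.84 + (590.63) = 100.44 mGal
Bouguer slab correction = 0.04193 × 1.77 × 1913.9 = 142.04 mGal
Simple Bouguer anomaly = 100.44 − (142.04) = -41.60 mGal

-41.6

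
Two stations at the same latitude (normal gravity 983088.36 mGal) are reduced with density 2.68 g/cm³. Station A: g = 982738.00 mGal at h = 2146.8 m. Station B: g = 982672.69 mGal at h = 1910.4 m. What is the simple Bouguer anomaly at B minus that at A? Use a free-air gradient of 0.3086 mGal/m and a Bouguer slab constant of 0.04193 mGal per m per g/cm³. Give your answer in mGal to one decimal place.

Δg_SB(A) = 982738.00 − 983088.36 + 0.3086×2146.8 − 0.04193×2.68×2146.8 = 70.90 mGal
Δg_SB(B) = 982672.69 − 983088.36 + 0.3086×1910.4 − 0.04193×2.68×1910.4 = -40.80 mGal
Difference = -40.80 − (70.90) = -111.70 mGal

-111.7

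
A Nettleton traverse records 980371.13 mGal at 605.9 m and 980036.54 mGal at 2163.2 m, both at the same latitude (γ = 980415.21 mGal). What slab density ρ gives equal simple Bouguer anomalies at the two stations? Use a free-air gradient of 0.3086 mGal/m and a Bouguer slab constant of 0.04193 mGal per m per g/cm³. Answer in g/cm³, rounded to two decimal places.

Δg_obs = 980036.54 − 980371.13 = -334.59 mGal over Δh = 2163.2 − 605.9 = 1557.3 m
Equal Bouguer anomalies ⇒ Δg_obs + (0.3086 − 0.04193ρ)·Δh = 0
0.3086 − 0.04193ρ = −Δg_obs/Δh = 0.21485
ρ = (0.3086 − 0.21485) / 0.04193 = 2.24 g/cm³

2.24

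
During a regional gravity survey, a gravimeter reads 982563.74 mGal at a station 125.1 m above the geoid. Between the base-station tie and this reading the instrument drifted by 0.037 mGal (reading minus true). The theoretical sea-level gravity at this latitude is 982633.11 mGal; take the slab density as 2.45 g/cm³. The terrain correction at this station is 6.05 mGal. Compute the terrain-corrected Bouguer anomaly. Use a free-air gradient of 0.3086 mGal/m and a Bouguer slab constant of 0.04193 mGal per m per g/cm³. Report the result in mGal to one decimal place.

-37.6

Drift-corrected reading = 982563.74 − (0.037) = 982563.703 mGal
Free-air correction = 0.3086 × 125.1 = 38.61 mGal
Free-air anomaly = 982563.703 − 982633.11 + (38.61) = -30.797 mGal
Bouguer slab correction = 0.04193 × 2.45 × 125.1 = 12.85 mGal
Simple Bouguer anomaly = -30.797 − (12.85) = -43.647 mGal
Complete Bouguer anomaly = -43.647 + 6.05 = -37.597 mGal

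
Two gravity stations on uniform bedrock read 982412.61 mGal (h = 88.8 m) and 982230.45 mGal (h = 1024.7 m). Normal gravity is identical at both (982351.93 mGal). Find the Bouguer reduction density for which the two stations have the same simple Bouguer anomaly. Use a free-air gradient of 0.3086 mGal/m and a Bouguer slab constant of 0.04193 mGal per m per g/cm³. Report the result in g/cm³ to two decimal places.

Δg_obs = 982230.45 − 982412.61 = -182.16 mGal over Δh = 1024.7 − 88.8 = 935.9 m
Equal Bouguer anomalies ⇒ Δg_obs + (0.3086 − 0.04193ρ)·Δh = 0
0.3086 − 0.04193ρ = −Δg_obs/Δh = 0.19464
ρ = (0.3086 − 0.19464) / 0.04193 = 2.72 g/cm³

2.72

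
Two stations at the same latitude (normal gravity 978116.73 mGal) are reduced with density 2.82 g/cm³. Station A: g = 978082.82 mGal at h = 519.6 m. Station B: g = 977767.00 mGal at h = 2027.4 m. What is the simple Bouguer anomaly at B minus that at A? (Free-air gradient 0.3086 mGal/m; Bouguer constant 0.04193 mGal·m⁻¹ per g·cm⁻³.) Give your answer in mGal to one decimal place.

Δg_SB(A) = 978082.82 − 978116.73 + 0.3086×519.6 − 0.04193×2.82×519.6 = 65.00 mGal
Δg_SB(B) = 977767.00 − 978116.73 + 0.3086×2027.4 − 0.04193×2.82×2027.4 = 36.20 mGal
Difference = 36.20 − (65.00) = -28.80 mGal

-28.8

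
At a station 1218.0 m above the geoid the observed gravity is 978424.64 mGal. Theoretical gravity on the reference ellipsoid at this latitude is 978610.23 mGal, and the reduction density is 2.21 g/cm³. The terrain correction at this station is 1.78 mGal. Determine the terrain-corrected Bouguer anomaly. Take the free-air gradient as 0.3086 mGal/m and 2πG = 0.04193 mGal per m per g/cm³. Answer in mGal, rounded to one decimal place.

79.2

Free-air correction = 0.3086 × 1218.0 = 375.87 mGal
Free-air anomaly = 978424.64 − 978610.23 + (375.87) = 190.28 mGal
Bouguer slab correction = 0.04193 × 2.21 × 1218.0 = 112.87 mGal
Simple Bouguer anomaly = 190.28 − (112.87) = 77.41 mGal
Complete Bouguer anomaly = 77.41 + 1.78 = 79.19 mGal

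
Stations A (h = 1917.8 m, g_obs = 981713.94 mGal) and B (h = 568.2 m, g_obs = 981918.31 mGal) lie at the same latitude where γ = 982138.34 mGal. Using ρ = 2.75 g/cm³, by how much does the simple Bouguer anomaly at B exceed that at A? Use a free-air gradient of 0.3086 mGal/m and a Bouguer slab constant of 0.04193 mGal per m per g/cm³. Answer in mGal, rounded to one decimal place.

Δg_SB(A) = 981713.94 − 982138.34 + 0.3086×1917.8 − 0.04193×2.75×1917.8 = -53.70 mGal
Δg_SB(B) = 981918.31 − 982138.34 + 0.3086×568.2 − 0.04193×2.75×568.2 = -110.20 mGal
Difference = -110.20 − (-53.70) = -56.50 mGal

-56.5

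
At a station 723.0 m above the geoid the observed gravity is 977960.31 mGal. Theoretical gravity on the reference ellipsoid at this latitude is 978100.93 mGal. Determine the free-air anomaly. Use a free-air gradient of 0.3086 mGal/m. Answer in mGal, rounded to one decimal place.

Free-air correction = 0.3086 × 723.0 = 223.12 mGal
Free-air anomaly = 977960.31 − 978100.93 + (223.12) = 82.50 mGal

82.5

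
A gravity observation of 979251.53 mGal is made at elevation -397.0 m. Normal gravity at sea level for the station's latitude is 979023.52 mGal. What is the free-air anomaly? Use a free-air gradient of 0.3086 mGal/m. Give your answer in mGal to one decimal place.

Free-air correction = 0.3086 × -397.0 = -122.51 mGal
Free-air anomaly = 979251.53 − 979023.52 + (-122.51) = 105.50 mGal

105.5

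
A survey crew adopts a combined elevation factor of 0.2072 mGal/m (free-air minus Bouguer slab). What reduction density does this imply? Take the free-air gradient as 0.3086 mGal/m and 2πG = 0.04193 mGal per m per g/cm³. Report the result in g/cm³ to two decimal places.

0.2072 = 0.3086 − 0.04193 × ρ
ρ = (0.3086 − 0.2072) / 0.04193 = 2.42 g/cm³

2.42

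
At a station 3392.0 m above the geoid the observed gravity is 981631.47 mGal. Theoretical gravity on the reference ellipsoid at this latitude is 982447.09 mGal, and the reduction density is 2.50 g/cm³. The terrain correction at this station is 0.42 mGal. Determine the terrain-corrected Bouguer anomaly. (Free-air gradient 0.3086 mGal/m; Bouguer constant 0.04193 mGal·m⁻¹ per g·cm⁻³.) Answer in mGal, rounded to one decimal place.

Free-air correction = 0.3086 × 3392.0 = 1046.77 mGal
Free-air anomaly = 981631.47 − 982447.09 + (1046.77) = 231.15 mGal
Bouguer slab correction = 0.04193 × 2.50 × 3392.0 = 355.57 mGal
Simple Bouguer anomaly = 231.15 − (355.57) = -124.42 mGal
Complete Bouguer anomaly = -124.42 + 0.42 = -124.00 mGal

-124.0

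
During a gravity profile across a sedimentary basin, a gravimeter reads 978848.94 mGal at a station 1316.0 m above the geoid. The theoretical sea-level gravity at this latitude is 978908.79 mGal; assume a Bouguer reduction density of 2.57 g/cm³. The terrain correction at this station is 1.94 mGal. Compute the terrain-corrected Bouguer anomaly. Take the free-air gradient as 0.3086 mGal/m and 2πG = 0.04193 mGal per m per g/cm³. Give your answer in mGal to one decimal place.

Free-air correction = 0.3086 × 1316.0 = 406.12 mGal
Free-air anomaly = 978848.94 − 978908.79 + (406.12) = 346.27 mGal
Bouguer slab correction = 0.04193 × 2.57 × 1316.0 = 141.81 mGal
Simple Bouguer anomaly = 346.27 − (141.81) = 204.46 mGal
Complete Bouguer anomaly = 204.46 + 1.94 = 206.40 mGal

206.4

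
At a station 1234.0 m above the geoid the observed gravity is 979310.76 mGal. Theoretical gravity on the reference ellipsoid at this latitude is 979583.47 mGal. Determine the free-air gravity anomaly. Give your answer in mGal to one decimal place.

108.1

Free-air correction = 0.3086 × 1234.0 = 380.81 mGal
Free-air anomaly = 979310.76 − 979583.47 + (380.81) = 108.10 mGal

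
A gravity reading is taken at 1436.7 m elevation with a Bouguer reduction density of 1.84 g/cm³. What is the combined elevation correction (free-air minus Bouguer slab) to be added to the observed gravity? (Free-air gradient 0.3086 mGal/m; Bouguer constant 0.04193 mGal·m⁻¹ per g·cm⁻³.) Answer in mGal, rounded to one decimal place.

332.5

Combined gradient = 0.3086 − 0.04193 × 1.84 = 0.2314488 mGal/m
Combined elevation correction = 0.2314488 × 1436.7 = 332.5 mGal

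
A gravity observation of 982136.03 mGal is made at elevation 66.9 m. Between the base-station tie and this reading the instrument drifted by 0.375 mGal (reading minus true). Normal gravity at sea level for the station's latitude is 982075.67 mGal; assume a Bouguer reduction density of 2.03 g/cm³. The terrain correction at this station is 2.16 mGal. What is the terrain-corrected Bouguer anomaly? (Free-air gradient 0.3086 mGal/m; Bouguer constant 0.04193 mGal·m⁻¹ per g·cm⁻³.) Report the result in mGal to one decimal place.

77.1

Drift-corrected reading = 982136.03 − (0.375) = 982135.655 mGal
Free-air correction = 0.3086 × 66.9 = 20.65 mGal
Free-air anomaly = 982135.655 − 982075.67 + (20.65) = 80.635 mGal
Bouguer slab correction = 0.04193 × 2.03 × 66.9 = 5.69 mGal
Simple Bouguer anomaly = 80.635 − (5.69) = 74.945 mGal
Complete Bouguer anomaly = 74.945 + 2.16 = 77.105 mGal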